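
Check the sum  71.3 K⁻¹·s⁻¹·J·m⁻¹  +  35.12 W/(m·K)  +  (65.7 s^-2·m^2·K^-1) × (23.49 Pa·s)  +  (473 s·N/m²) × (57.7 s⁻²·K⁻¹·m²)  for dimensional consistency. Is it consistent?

Reduce each to base SI dimensions:
  71.3 K⁻¹·s⁻¹·J·m⁻¹:  J·s⁻¹·m⁻¹·K⁻¹ = N·m·s⁻¹·m⁻¹·K⁻¹ = kg·m·s⁻³·K⁻¹
  35.12 W/(m·K):  W·m⁻¹·K⁻¹ = J·s⁻¹·m⁻¹·K⁻¹ = kg·m·s⁻³·K⁻¹
  (65.7 s^-2·m^2·K^-1) × (23.49 Pa·s):  [m²·s⁻²·K⁻¹] · [kg·m⁻¹·s⁻¹] = kg·m·s⁻³·K⁻¹
  (473 s·N/m²) × (57.7 s⁻²·K⁻¹·m²):  [kg·m⁻¹·s⁻¹] · [m²·s⁻²·K⁻¹] = kg·m·s⁻³·K⁻¹
Every term reduces to kg·m·s⁻³·K⁻¹.

Yes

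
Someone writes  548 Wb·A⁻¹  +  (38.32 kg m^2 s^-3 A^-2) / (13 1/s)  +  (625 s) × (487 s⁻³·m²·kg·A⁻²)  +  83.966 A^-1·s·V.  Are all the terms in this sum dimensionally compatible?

Yes

In SI base units:
  548 Wb·A⁻¹:  Wb·A⁻¹ = V·s·A⁻¹ = kg·m²·s⁻²·A⁻²
  (38.32 kg m^2 s^-3 A^-2) / (13 1/s):  [kg·m²·s⁻³·A⁻²] / [s⁻¹] = kg·m²·s⁻²·A⁻²
  (625 s) × (487 s⁻³·m²·kg·A⁻²):  [s] · [kg·m²·s⁻³·A⁻²] = kg·m²·s⁻²·A⁻²
  83.966 A^-1·s·V:  V·s·A⁻¹ = J·C⁻¹·s·A⁻¹ = kg·m²·s⁻²·A⁻²
Every term reduces to kg·m²·s⁻²·A⁻².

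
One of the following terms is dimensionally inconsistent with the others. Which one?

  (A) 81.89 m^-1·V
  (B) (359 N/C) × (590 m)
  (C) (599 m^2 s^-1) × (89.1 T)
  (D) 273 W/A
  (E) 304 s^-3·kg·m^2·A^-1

Reduce each to base SI dimensions:
  (A) V·m⁻¹ = J·C⁻¹·m⁻¹ = kg·m·s⁻³·A⁻¹
  (B) [kg·m·s⁻³·A⁻¹] · [m] = kg·m²·s⁻³·A⁻¹
  (C) [m²·s⁻¹] · [kg·s⁻²·A⁻¹] = kg·m²·s⁻³·A⁻¹
  (D) W·A⁻¹ = J·s⁻¹·A⁻¹ = kg·m²·s⁻³·A⁻¹
  (E) kg·m²·s⁻³·A⁻¹
All reduce to kg·m²·s⁻³·A⁻¹ except (A), which is kg·m·s⁻³·A⁻¹.

(A)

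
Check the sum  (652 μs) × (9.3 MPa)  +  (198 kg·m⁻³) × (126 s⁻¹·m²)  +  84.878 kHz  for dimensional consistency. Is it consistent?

Work out the base dimensions of each:
  (652 μs) × (9.3 MPa):  [s] · [kg·m⁻¹·s⁻²] = kg·m⁻¹·s⁻¹
  (198 kg·m⁻³) × (126 s⁻¹·m²):  [kg·m⁻³] · [m²·s⁻¹] = kg·m⁻¹·s⁻¹
  84.878 kHz:  Hz = s⁻¹
The terms do not share a single dimension (kg·m⁻¹·s⁻¹ vs s⁻¹).

No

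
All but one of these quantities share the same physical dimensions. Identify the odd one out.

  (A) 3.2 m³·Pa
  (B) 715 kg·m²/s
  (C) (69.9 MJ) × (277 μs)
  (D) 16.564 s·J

Expand each in SI base units:
  (A) Pa·m³ = N·m⁻²·m³ = kg·m²·s⁻²
  (B) kg·m²·s⁻¹
  (C) [kg·m²·s⁻²] · [s] = kg·m²·s⁻¹
  (D) J·s = N·m·s = kg·m²·s⁻¹
All reduce to kg·m²·s⁻¹ except (A), which is kg·m²·s⁻².

(A)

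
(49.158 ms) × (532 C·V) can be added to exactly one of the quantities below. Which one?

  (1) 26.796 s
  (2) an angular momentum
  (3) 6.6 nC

(2)

Reference: [s] · [kg·m²·s⁻²] = kg·m²·s⁻¹.
Each option:
  (1) s
  (2) [angular momentum] = kg·m²·s⁻¹  ← same
  (3) C = s·A
Only (2) matches kg·m²·s⁻¹.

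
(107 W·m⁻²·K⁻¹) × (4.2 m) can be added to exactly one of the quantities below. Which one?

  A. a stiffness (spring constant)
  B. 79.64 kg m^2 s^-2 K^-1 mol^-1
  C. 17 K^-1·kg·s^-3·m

C.

Reference: [kg·s⁻³·K⁻¹] · [m] = kg·m·s⁻³·K⁻¹.
Each option:
  A. [stiffness (spring constant)] = kg·s⁻²
  B. kg·m²·s⁻²·K⁻¹·mol⁻¹
  C. kg·m·s⁻³·K⁻¹  ← same
Only C. matches kg·m·s⁻³·K⁻¹.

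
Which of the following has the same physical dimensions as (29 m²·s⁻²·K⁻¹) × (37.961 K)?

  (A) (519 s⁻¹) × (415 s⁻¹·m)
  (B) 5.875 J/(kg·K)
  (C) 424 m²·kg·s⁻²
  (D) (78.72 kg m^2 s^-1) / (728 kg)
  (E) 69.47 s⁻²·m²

Reference: [m²·s⁻²·K⁻¹] · [K] = m²·s⁻².
Each option:
  (A) [s⁻¹] · [m·s⁻¹] = m·s⁻²
  (B) J·kg⁻¹·K⁻¹ = N·m·kg⁻¹·K⁻¹ = m²·s⁻²·K⁻¹
  (C) kg·m²·s⁻²
  (D) [kg·m²·s⁻¹] / [kg] = m²·s⁻¹
  (E) m²·s⁻²  ← same
Only (E) matches m²·s⁻².

(E)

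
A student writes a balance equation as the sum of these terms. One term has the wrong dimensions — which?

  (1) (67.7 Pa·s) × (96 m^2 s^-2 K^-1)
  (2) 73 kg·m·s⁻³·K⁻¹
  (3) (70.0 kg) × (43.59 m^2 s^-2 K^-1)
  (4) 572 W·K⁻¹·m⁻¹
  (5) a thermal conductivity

(3)

In SI base units:
  (1) [kg·m⁻¹·s⁻¹] · [m²·s⁻²·K⁻¹] = kg·m·s⁻³·K⁻¹
  (2) kg·m·s⁻³·K⁻¹
  (3) [kg] · [m²·s⁻²·K⁻¹] = kg·m²·s⁻²·K⁻¹
  (4) W·m⁻¹·K⁻¹ = J·s⁻¹·m⁻¹·K⁻¹ = kg·m·s⁻³·K⁻¹
  (5) [thermal conductivity] = kg·m·s⁻³·K⁻¹
All reduce to kg·m·s⁻³·K⁻¹ except (3), which is kg·m²·s⁻²·K⁻¹.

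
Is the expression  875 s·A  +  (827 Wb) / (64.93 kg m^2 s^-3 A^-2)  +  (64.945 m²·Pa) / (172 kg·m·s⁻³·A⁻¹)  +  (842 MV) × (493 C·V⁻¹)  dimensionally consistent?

In SI base units:
  875 s·A:  A·s = s·A
  (827 Wb) / (64.93 kg m^2 s^-3 A^-2):  [kg·m²·s⁻²·A⁻¹] / [kg·m²·s⁻³·A⁻²] = s·A
  (64.945 m²·Pa) / (172 kg·m·s⁻³·A⁻¹):  [kg·m·s⁻²] / [kg·m·s⁻³·A⁻¹] = s·A
  (842 MV) × (493 C·V⁻¹):  [kg·m²·s⁻³·A⁻¹] · [kg⁻¹·m⁻²·s⁴·A²] = s·A
Every term reduces to s·A.

Yes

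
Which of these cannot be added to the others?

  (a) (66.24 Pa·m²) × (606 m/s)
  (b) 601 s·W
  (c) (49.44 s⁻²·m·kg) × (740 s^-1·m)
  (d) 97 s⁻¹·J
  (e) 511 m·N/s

Reduce each to base SI dimensions:
  (a) [kg·m·s⁻²] · [m·s⁻¹] = kg·m²·s⁻³
  (b) W·s = J·s⁻¹·s = kg·m²·s⁻²
  (c) [kg·m·s⁻²] · [m·s⁻¹] = kg·m²·s⁻³
  (d) J·s⁻¹ = N·m·s⁻¹ = kg·m²·s⁻³
  (e) N·m·s⁻¹ = kg·m·s⁻²·m·s⁻¹ = kg·m²·s⁻³
All reduce to kg·m²·s⁻³ except (b), which is kg·m²·s⁻².

(b)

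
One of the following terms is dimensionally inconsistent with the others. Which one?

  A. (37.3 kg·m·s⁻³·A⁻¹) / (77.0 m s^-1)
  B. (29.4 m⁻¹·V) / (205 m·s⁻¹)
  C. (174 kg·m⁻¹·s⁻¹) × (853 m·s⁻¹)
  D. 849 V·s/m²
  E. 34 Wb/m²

C.

Work out the base dimensions of each:
  A. [kg·m·s⁻³·A⁻¹] / [m·s⁻¹] = kg·s⁻²·A⁻¹
  B. [kg·m·s⁻³·A⁻¹] / [m·s⁻¹] = kg·s⁻²·A⁻¹
  C. [kg·m⁻¹·s⁻¹] · [m·s⁻¹] = kg·s⁻²
  D. V·s·m⁻² = J·C⁻¹·s·m⁻² = kg·s⁻²·A⁻¹
  E. Wb·m⁻² = V·s·m⁻² = kg·s⁻²·A⁻¹
All reduce to kg·s⁻²·A⁻¹ except C., which is kg·s⁻².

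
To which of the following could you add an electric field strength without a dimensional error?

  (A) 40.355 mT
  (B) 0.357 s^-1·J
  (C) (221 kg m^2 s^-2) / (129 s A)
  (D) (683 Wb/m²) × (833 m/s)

(D)

Reference: [electric field strength] = kg·m·s⁻³·A⁻¹.
Each option:
  (A) T = Wb·m⁻² = kg·s⁻²·A⁻¹
  (B) J·s⁻¹ = N·m·s⁻¹ = kg·m²·s⁻³
  (C) [kg·m²·s⁻²] / [s·A] = kg·m²·s⁻³·A⁻¹
  (D) [kg·s⁻²·A⁻¹] · [m·s⁻¹] = kg·m·s⁻³·A⁻¹  ← same
Only (D) matches kg·m·s⁻³·A⁻¹.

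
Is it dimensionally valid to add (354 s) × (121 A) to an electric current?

In SI base units:
  (354 s) × (121 A):  [s] · [A] = s·A
  an electric current:  [electric current] = A
s·A ≠ A, so they cannot be added.

No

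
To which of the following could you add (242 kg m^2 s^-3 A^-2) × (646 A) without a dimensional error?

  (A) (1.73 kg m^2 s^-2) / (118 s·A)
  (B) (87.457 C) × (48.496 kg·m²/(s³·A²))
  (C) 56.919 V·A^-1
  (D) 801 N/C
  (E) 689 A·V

Reference: [kg·m²·s⁻³·A⁻²] · [A] = kg·m²·s⁻³·A⁻¹.
Each option:
  (A) [kg·m²·s⁻²] / [s·A] = kg·m²·s⁻³·A⁻¹  ← same
  (B) [s·A] · [kg·m²·s⁻³·A⁻²] = kg·m²·s⁻²·A⁻¹
  (C) V·A⁻¹ = J·C⁻¹·A⁻¹ = kg·m²·s⁻³·A⁻²
  (D) N·C⁻¹ = kg·m·s⁻²·(s·A)⁻¹ = kg·m·s⁻³·A⁻¹
  (E) V·A = J·C⁻¹·A = kg·m²·s⁻³
Only (A) matches kg·m²·s⁻³·A⁻¹.

(A)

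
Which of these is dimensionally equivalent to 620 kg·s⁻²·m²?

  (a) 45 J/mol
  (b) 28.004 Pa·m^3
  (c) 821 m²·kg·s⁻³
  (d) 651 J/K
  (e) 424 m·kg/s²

Reference: kg·m²·s⁻².
Each option:
  (a) J·mol⁻¹ = N·m·mol⁻¹ = kg·m²·s⁻²·mol⁻¹
  (b) Pa·m³ = N·m⁻²·m³ = kg·m²·s⁻²  ← same
  (c) kg·m²·s⁻³
  (d) J·K⁻¹ = N·m·K⁻¹ = kg·m²·s⁻²·K⁻¹
  (e) kg·m·s⁻²
Only (b) matches kg·m²·s⁻².

(b)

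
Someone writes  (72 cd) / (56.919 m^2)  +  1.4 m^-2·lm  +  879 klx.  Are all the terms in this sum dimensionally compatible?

Yes

Work out the base dimensions of each:
  (72 cd) / (56.919 m^2):  [cd] / [m²] = m⁻²·cd
  1.4 m^-2·lm:  lm·m⁻² = cd·m⁻² = m⁻²·cd
  879 klx:  lx = lm·m⁻² = m⁻²·cd
Every term reduces to m⁻²·cd.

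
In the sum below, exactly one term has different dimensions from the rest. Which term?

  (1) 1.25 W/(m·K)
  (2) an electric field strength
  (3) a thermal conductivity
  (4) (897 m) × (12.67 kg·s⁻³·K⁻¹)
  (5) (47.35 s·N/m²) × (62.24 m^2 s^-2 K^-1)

(2)

Expand each in SI base units:
  (1) W·m⁻¹·K⁻¹ = J·s⁻¹·m⁻¹·K⁻¹ = kg·m·s⁻³·K⁻¹
  (2) [electric field strength] = kg·m·s⁻³·A⁻¹
  (3) [thermal conductivity] = kg·m·s⁻³·K⁻¹
  (4) [m] · [kg·s⁻³·K⁻¹] = kg·m·s⁻³·K⁻¹
  (5) [kg·m⁻¹·s⁻¹] · [m²·s⁻²·K⁻¹] = kg·m·s⁻³·K⁻¹
All reduce to kg·m·s⁻³·K⁻¹ except (2), which is kg·m·s⁻³·A⁻¹.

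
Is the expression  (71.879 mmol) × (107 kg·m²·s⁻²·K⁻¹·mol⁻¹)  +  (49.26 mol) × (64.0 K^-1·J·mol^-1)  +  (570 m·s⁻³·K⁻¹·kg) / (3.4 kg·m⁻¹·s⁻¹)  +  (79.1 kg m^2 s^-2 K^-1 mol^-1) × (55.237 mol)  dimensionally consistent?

Dimensions:
  (71.879 mmol) × (107 kg·m²·s⁻²·K⁻¹·mol⁻¹):  [mol] · [kg·m²·s⁻²·K⁻¹·mol⁻¹] = kg·m²·s⁻²·K⁻¹
  (49.26 mol) × (64.0 K^-1·J·mol^-1):  [mol] · [kg·m²·s⁻²·K⁻¹·mol⁻¹] = kg·m²·s⁻²·K⁻¹
  (570 m·s⁻³·K⁻¹·kg) / (3.4 kg·m⁻¹·s⁻¹):  [kg·m·s⁻³·K⁻¹] / [kg·m⁻¹·s⁻¹] = m²·s⁻²·K⁻¹
  (79.1 kg m^2 s^-2 K^-1 mol^-1) × (55.237 mol):  [kg·m²·s⁻²·K⁻¹·mol⁻¹] · [mol] = kg·m²·s⁻²·K⁻¹
The terms do not share a single dimension (kg·m²·s⁻²·K⁻¹ vs m²·s⁻²·K⁻¹).

No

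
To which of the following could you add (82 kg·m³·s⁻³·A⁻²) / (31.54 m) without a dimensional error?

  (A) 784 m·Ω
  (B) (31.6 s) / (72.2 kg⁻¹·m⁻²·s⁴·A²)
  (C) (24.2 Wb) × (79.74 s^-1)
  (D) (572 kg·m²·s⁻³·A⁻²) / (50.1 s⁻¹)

Reference: [kg·m³·s⁻³·A⁻²] / [m] = kg·m²·s⁻³·A⁻².
Each option:
  (A) Ω·m = V·A⁻¹·m = kg·m³·s⁻³·A⁻²
  (B) [s] / [kg⁻¹·m⁻²·s⁴·A²] = kg·m²·s⁻³·A⁻²  ← same
  (C) [kg·m²·s⁻²·A⁻¹] · [s⁻¹] = kg·m²·s⁻³·A⁻¹
  (D) [kg·m²·s⁻³·A⁻²] / [s⁻¹] = kg·m²·s⁻²·A⁻²
Only (B) matches kg·m²·s⁻³·A⁻².

(B)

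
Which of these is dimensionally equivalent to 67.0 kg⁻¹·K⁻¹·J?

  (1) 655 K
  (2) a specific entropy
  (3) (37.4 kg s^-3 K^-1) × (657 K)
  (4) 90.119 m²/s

(2)

Reference: J·kg⁻¹·K⁻¹ = N·m·kg⁻¹·K⁻¹ = m²·s⁻²·K⁻¹.
Each option:
  (1) K
  (2) [specific entropy] = m²·s⁻²·K⁻¹  ← same
  (3) [kg·s⁻³·K⁻¹] · [K] = kg·s⁻³
  (4) m²·s⁻¹
Only (2) matches m²·s⁻²·K⁻¹.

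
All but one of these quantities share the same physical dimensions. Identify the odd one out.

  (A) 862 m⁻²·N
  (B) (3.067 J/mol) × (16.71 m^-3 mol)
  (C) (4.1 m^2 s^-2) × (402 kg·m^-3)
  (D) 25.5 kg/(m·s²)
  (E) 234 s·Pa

Expand each in SI base units:
  (A) N·m⁻² = kg·m·s⁻²·m⁻² = kg·m⁻¹·s⁻²
  (B) [kg·m²·s⁻²·mol⁻¹] · [m⁻³·mol] = kg·m⁻¹·s⁻²
  (C) [m²·s⁻²] · [kg·m⁻³] = kg·m⁻¹·s⁻²
  (D) kg·m⁻¹·s⁻²
  (E) Pa·s = N·m⁻²·s = kg·m⁻¹·s⁻¹
All reduce to kg·m⁻¹·s⁻² except (E), which is kg·m⁻¹·s⁻¹.

(E)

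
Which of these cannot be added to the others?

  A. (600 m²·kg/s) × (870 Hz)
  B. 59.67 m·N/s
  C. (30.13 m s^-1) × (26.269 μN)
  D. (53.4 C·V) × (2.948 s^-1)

A.

In SI base units:
  A. [kg·m²·s⁻¹] · [s⁻¹] = kg·m²·s⁻²
  B. N·m·s⁻¹ = kg·m·s⁻²·m·s⁻¹ = kg·m²·s⁻³
  C. [m·s⁻¹] · [kg·m·s⁻²] = kg·m²·s⁻³
  D. [kg·m²·s⁻²] · [s⁻¹] = kg·m²·s⁻³
All reduce to kg·m²·s⁻³ except A., which is kg·m²·s⁻².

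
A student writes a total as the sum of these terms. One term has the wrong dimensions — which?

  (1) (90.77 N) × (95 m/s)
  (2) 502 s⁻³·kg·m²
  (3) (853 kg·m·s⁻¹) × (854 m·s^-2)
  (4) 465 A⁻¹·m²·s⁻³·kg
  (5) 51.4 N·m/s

Dimensions:
  (1) [kg·m·s⁻²] · [m·s⁻¹] = kg·m²·s⁻³
  (2) kg·m²·s⁻³
  (3) [kg·m·s⁻¹] · [m·s⁻²] = kg·m²·s⁻³
  (4) kg·m²·s⁻³·A⁻¹
  (5) N·m·s⁻¹ = kg·m·s⁻²·m·s⁻¹ = kg·m²·s⁻³
All reduce to kg·m²·s⁻³ except (4), which is kg·m²·s⁻³·A⁻¹.

(4)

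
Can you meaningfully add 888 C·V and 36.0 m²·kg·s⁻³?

No

In SI base units:
  888 C·V:  C·V = s·A·J·C⁻¹ = kg·m²·s⁻²
  36.0 m²·kg·s⁻³:  kg·m²·s⁻³
kg·m²·s⁻² ≠ kg·m²·s⁻³, so they cannot be added.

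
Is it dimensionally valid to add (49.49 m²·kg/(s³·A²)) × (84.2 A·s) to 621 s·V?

Yes

Dimensions:
  (49.49 m²·kg/(s³·A²)) × (84.2 A·s):  [kg·m²·s⁻³·A⁻²] · [s·A] = kg·m²·s⁻²·A⁻¹
  621 s·V:  V·s = J·C⁻¹·s = kg·m²·s⁻²·A⁻¹
Both are kg·m²·s⁻²·A⁻¹, so they have the same dimensions and can be added.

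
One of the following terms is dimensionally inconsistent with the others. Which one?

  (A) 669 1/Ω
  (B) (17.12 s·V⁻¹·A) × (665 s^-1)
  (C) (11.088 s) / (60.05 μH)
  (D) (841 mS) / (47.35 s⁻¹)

(D)

Dimensions:
  (A) Ω⁻¹ = (V·A⁻¹)⁻¹ = kg⁻¹·m⁻²·s³·A²
  (B) [kg⁻¹·m⁻²·s⁴·A²] · [s⁻¹] = kg⁻¹·m⁻²·s³·A²
  (C) [s] / [kg·m²·s⁻²·A⁻²] = kg⁻¹·m⁻²·s³·A²
  (D) [kg⁻¹·m⁻²·s³·A²] / [s⁻¹] = kg⁻¹·m⁻²·s⁴·A²
All reduce to kg⁻¹·m⁻²·s³·A² except (D), which is kg⁻¹·m⁻²·s⁴·A².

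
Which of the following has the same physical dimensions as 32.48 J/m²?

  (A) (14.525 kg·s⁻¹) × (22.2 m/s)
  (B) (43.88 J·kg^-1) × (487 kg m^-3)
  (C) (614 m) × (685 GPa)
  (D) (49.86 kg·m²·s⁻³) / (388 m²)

Reference: J·m⁻² = N·m·m⁻² = kg·s⁻².
Each option:
  (A) [kg·s⁻¹] · [m·s⁻¹] = kg·m·s⁻²
  (B) [m²·s⁻²] · [kg·m⁻³] = kg·m⁻¹·s⁻²
  (C) [m] · [kg·m⁻¹·s⁻²] = kg·s⁻²  ← same
  (D) [kg·m²·s⁻³] / [m²] = kg·s⁻³
Only (C) matches kg·s⁻².

(C)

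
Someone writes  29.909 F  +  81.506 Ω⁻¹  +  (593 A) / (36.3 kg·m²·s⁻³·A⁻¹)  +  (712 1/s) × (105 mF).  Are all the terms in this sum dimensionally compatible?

In SI base units:
  29.909 F:  F = C·V⁻¹ = kg⁻¹·m⁻²·s⁴·A²
  81.506 Ω⁻¹:  Ω⁻¹ = (V·A⁻¹)⁻¹ = kg⁻¹·m⁻²·s³·A²
  (593 A) / (36.3 kg·m²·s⁻³·A⁻¹):  [A] / [kg·m²·s⁻³·A⁻¹] = kg⁻¹·m⁻²·s³·A²
  (712 1/s) × (105 mF):  [s⁻¹] · [kg⁻¹·m⁻²·s⁴·A²] = kg⁻¹·m⁻²·s³·A²
The terms do not share a single dimension (kg⁻¹·m⁻²·s³·A² vs kg⁻¹·m⁻²·s⁴·A²).

No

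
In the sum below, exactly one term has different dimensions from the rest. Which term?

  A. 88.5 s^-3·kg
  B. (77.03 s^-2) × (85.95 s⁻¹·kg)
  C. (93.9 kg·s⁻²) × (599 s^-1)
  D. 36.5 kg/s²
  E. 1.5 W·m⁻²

D.

In SI base units:
  A. kg·s⁻³
  B. [s⁻²] · [kg·s⁻¹] = kg·s⁻³
  C. [kg·s⁻²] · [s⁻¹] = kg·s⁻³
  D. kg·s⁻²
  E. W·m⁻² = J·s⁻¹·m⁻² = kg·s⁻³
All reduce to kg·s⁻³ except D., which is kg·s⁻².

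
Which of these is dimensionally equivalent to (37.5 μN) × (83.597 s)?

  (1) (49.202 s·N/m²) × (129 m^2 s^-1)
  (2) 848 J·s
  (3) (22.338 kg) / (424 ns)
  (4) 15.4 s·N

Reference: [kg·m·s⁻²] · [s] = kg·m·s⁻¹.
Each option:
  (1) [kg·m⁻¹·s⁻¹] · [m²·s⁻¹] = kg·m·s⁻²
  (2) J·s = N·m·s = kg·m²·s⁻¹
  (3) [kg] / [s] = kg·s⁻¹
  (4) N·s = kg·m·s⁻²·s = kg·m·s⁻¹  ← same
Only (4) matches kg·m·s⁻¹.

(4)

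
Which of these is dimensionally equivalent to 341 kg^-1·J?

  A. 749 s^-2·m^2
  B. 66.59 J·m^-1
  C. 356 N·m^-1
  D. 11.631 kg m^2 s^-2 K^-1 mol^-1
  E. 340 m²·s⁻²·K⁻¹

Reference: J·kg⁻¹ = N·m·kg⁻¹ = m²·s⁻².
Each option:
  A. m²·s⁻²  ← same
  B. J·m⁻¹ = N·m·m⁻¹ = kg·m·s⁻²
  C. N·m⁻¹ = kg·m·s⁻²·m⁻¹ = kg·s⁻²
  D. kg·m²·s⁻²·K⁻¹·mol⁻¹
  E. m²·s⁻²·K⁻¹
Only A. matches m²·s⁻².

A.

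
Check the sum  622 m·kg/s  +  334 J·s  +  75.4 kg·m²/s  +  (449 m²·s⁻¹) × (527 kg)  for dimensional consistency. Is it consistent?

No

Reduce each to base SI dimensions:
  622 m·kg/s:  kg·m·s⁻¹
  334 J·s:  J·s = N·m·s = kg·m²·s⁻¹
  75.4 kg·m²/s:  kg·m²·s⁻¹
  (449 m²·s⁻¹) × (527 kg):  [m²·s⁻¹] · [kg] = kg·m²·s⁻¹
The terms do not share a single dimension (kg·m²·s⁻¹ vs kg·m·s⁻¹).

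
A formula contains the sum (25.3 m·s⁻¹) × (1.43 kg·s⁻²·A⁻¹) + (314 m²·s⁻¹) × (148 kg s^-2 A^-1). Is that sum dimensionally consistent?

No

Work out the base dimensions of each:
  (25.3 m·s⁻¹) × (1.43 kg·s⁻²·A⁻¹):  [m·s⁻¹] · [kg·s⁻²·A⁻¹] = kg·m·s⁻³·A⁻¹
  (314 m²·s⁻¹) × (148 kg s^-2 A^-1):  [m²·s⁻¹] · [kg·s⁻²·A⁻¹] = kg·m²·s⁻³·A⁻¹
kg·m·s⁻³·A⁻¹ ≠ kg·m²·s⁻³·A⁻¹, so they cannot be added.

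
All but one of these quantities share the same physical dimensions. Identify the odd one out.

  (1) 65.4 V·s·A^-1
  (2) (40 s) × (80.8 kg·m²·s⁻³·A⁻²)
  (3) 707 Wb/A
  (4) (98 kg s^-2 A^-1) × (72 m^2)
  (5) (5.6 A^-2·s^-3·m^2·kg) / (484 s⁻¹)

(4)

Dimensions:
  (1) V·s·A⁻¹ = J·C⁻¹·s·A⁻¹ = kg·m²·s⁻²·A⁻²
  (2) [s] · [kg·m²·s⁻³·A⁻²] = kg·m²·s⁻²·A⁻²
  (3) Wb·A⁻¹ = V·s·A⁻¹ = kg·m²·s⁻²·A⁻²
  (4) [kg·s⁻²·A⁻¹] · [m²] = kg·m²·s⁻²·A⁻¹
  (5) [kg·m²·s⁻³·A⁻²] / [s⁻¹] = kg·m²·s⁻²·A⁻²
All reduce to kg·m²·s⁻²·A⁻² except (4), which is kg·m²·s⁻²·A⁻¹.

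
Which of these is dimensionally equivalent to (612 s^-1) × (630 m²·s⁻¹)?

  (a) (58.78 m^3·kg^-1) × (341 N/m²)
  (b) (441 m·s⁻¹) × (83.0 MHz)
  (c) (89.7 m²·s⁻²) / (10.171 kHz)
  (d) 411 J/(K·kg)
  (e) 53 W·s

(a)

Reference: [s⁻¹] · [m²·s⁻¹] = m²·s⁻².
Each option:
  (a) [kg⁻¹·m³] · [kg·m⁻¹·s⁻²] = m²·s⁻²  ← same
  (b) [m·s⁻¹] · [s⁻¹] = m·s⁻²
  (c) [m²·s⁻²] / [s⁻¹] = m²·s⁻¹
  (d) J·kg⁻¹·K⁻¹ = N·m·kg⁻¹·K⁻¹ = m²·s⁻²·K⁻¹
  (e) W·s = J·s⁻¹·s = kg·m²·s⁻²
Only (a) matches m²·s⁻².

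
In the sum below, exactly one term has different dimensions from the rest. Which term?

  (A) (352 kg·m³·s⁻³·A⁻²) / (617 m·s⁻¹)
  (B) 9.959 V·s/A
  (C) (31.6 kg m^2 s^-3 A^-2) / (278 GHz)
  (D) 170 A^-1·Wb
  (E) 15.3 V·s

Dimensions:
  (A) [kg·m³·s⁻³·A⁻²] / [m·s⁻¹] = kg·m²·s⁻²·A⁻²
  (B) V·s·A⁻¹ = J·C⁻¹·s·A⁻¹ = kg·m²·s⁻²·A⁻²
  (C) [kg·m²·s⁻³·A⁻²] / [s⁻¹] = kg·m²·s⁻²·A⁻²
  (D) Wb·A⁻¹ = V·s·A⁻¹ = kg·m²·s⁻²·A⁻²
  (E) V·s = J·C⁻¹·s = kg·m²·s⁻²·A⁻¹
All reduce to kg·m²·s⁻²·A⁻² except (E), which is kg·m²·s⁻²·A⁻¹.

(E)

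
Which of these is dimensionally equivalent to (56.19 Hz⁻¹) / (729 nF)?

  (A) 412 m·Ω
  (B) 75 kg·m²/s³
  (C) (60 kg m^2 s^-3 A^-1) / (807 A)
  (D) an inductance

(C)

Reference: [s] / [kg⁻¹·m⁻²·s⁴·A²] = kg·m²·s⁻³·A⁻².
Each option:
  (A) Ω·m = V·A⁻¹·m = kg·m³·s⁻³·A⁻²
  (B) kg·m²·s⁻³
  (C) [kg·m²·s⁻³·A⁻¹] / [A] = kg·m²·s⁻³·A⁻²  ← same
  (D) [inductance] = kg·m²·s⁻²·A⁻²
Only (C) matches kg·m²·s⁻³·A⁻².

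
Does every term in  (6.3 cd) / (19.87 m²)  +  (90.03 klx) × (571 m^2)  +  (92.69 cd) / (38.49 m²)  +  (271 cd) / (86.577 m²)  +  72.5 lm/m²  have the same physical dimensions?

Dimensions:
  (6.3 cd) / (19.87 m²):  [cd] / [m²] = m⁻²·cd
  (90.03 klx) × (571 m^2):  [m⁻²·cd] · [m²] = cd
  (92.69 cd) / (38.49 m²):  [cd] / [m²] = m⁻²·cd
  (271 cd) / (86.577 m²):  [cd] / [m²] = m⁻²·cd
  72.5 lm/m²:  lm·m⁻² = cd·m⁻² = m⁻²·cd
The terms do not share a single dimension (cd vs m⁻²·cd).

No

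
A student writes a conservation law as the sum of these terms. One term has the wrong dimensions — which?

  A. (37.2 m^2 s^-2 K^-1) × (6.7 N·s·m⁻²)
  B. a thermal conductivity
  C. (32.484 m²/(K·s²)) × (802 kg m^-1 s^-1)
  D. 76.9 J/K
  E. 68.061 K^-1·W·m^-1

Work out the base dimensions of each:
  A. [m²·s⁻²·K⁻¹] · [kg·m⁻¹·s⁻¹] = kg·m·s⁻³·K⁻¹
  B. [thermal conductivity] = kg·m·s⁻³·K⁻¹
  C. [m²·s⁻²·K⁻¹] · [kg·m⁻¹·s⁻¹] = kg·m·s⁻³·K⁻¹
  D. J·K⁻¹ = N·m·K⁻¹ = kg·m²·s⁻²·K⁻¹
  E. W·m⁻¹·K⁻¹ = J·s⁻¹·m⁻¹·K⁻¹ = kg·m·s⁻³·K⁻¹
All reduce to kg·m·s⁻³·K⁻¹ except D., which is kg·m²·s⁻²·K⁻¹.

D.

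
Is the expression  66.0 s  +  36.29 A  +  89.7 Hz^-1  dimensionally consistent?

In SI base units:
  66.0 s:  s
  36.29 A:  A
  89.7 Hz^-1:  Hz⁻¹ = (s⁻¹)⁻¹ = s
The terms do not share a single dimension (A vs s).

No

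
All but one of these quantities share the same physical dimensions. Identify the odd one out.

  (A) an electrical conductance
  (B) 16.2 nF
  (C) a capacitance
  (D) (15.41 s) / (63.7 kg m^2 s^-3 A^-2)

Expand each in SI base units:
  (A) [electrical conductance] = kg⁻¹·m⁻²·s³·A²
  (B) F = C·V⁻¹ = kg⁻¹·m⁻²·s⁴·A²
  (C) [capacitance] = kg⁻¹·m⁻²·s⁴·A²
  (D) [s] / [kg·m²·s⁻³·A⁻²] = kg⁻¹·m⁻²·s⁴·A²
All reduce to kg⁻¹·m⁻²·s⁴·A² except (A), which is kg⁻¹·m⁻²·s³·A².

(A)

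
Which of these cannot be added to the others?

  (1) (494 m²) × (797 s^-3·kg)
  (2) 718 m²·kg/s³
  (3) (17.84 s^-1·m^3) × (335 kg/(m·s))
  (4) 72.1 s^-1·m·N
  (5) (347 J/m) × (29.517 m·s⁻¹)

Work out the base dimensions of each:
  (1) [m²] · [kg·s⁻³] = kg·m²·s⁻³
  (2) kg·m²·s⁻³
  (3) [m³·s⁻¹] · [kg·m⁻¹·s⁻¹] = kg·m²·s⁻²
  (4) N·m·s⁻¹ = kg·m·s⁻²·m·s⁻¹ = kg·m²·s⁻³
  (5) [kg·m·s⁻²] · [m·s⁻¹] = kg·m²·s⁻³
All reduce to kg·m²·s⁻³ except (3), which is kg·m²·s⁻².

(3)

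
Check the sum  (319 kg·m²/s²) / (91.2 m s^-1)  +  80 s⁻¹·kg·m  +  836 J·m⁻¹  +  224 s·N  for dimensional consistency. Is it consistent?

No

Expand each in SI base units:
  (319 kg·m²/s²) / (91.2 m s^-1):  [kg·m²·s⁻²] / [m·s⁻¹] = kg·m·s⁻¹
  80 s⁻¹·kg·m:  kg·m·s⁻¹
  836 J·m⁻¹:  J·m⁻¹ = N·m·m⁻¹ = kg·m·s⁻²
  224 s·N:  N·s = kg·m·s⁻²·s = kg·m·s⁻¹
The terms do not share a single dimension (kg·m·s⁻² vs kg·m·s⁻¹).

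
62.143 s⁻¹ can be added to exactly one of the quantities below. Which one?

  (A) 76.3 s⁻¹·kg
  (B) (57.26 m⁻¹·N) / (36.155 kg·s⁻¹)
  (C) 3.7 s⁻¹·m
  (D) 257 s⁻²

Reference: s⁻¹.
Each option:
  (A) kg·s⁻¹
  (B) [kg·s⁻²] / [kg·s⁻¹] = s⁻¹  ← same
  (C) m·s⁻¹
  (D) s⁻²
Only (B) matches s⁻¹.

(B)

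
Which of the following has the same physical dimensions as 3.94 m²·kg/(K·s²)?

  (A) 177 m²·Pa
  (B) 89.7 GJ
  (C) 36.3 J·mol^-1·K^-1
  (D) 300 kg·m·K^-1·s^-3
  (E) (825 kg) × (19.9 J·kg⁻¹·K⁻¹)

(E)

Reference: kg·m²·s⁻²·K⁻¹.
Each option:
  (A) Pa·m² = N·m⁻²·m² = kg·m·s⁻²
  (B) J = N·m = kg·m²·s⁻²
  (C) J·mol⁻¹·K⁻¹ = N·m·mol⁻¹·K⁻¹ = kg·m²·s⁻²·K⁻¹·mol⁻¹
  (D) kg·m·s⁻³·K⁻¹
  (E) [kg] · [m²·s⁻²·K⁻¹] = kg·m²·s⁻²·K⁻¹  ← same
Only (E) matches kg·m²·s⁻²·K⁻¹.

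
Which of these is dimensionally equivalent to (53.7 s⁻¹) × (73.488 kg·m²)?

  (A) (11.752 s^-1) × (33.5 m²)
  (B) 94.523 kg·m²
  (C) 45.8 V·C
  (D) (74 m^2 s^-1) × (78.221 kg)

Reference: [s⁻¹] · [kg·m²] = kg·m²·s⁻¹.
Each option:
  (A) [s⁻¹] · [m²] = m²·s⁻¹
  (B) kg·m²
  (C) C·V = s·A·J·C⁻¹ = kg·m²·s⁻²
  (D) [m²·s⁻¹] · [kg] = kg·m²·s⁻¹  ← same
Only (D) matches kg·m²·s⁻¹.

(D)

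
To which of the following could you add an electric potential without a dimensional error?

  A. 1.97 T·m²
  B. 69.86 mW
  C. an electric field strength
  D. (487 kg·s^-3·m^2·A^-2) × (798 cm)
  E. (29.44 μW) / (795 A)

E.

Reference: [electric potential] = kg·m²·s⁻³·A⁻¹.
Each option:
  A. T·m² = Wb·m⁻²·m² = kg·m²·s⁻²·A⁻¹
  B. W = J·s⁻¹ = kg·m²·s⁻³
  C. [electric field strength] = kg·m·s⁻³·A⁻¹
  D. [kg·m²·s⁻³·A⁻²] · [m] = kg·m³·s⁻³·A⁻²
  E. [kg·m²·s⁻³] / [A] = kg·m²·s⁻³·A⁻¹  ← same
Only E. matches kg·m²·s⁻³·A⁻¹.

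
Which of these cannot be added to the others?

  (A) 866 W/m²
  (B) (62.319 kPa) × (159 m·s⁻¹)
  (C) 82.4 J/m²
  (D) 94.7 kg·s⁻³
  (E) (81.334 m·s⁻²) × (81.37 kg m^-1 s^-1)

Work out the base dimensions of each:
  (A) W·m⁻² = J·s⁻¹·m⁻² = kg·s⁻³
  (B) [kg·m⁻¹·s⁻²] · [m·s⁻¹] = kg·s⁻³
  (C) J·m⁻² = N·m·m⁻² = kg·s⁻²
  (D) kg·s⁻³
  (E) [m·s⁻²] · [kg·m⁻¹·s⁻¹] = kg·s⁻³
All reduce to kg·s⁻³ except (C), which is kg·s⁻².

(C)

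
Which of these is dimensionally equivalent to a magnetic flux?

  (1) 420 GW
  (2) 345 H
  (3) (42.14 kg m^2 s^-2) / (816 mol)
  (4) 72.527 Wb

(4)

Reference: [magnetic flux] = kg·m²·s⁻²·A⁻¹.
Each option:
  (1) W = J·s⁻¹ = kg·m²·s⁻³
  (2) H = V·s·A⁻¹ = kg·m²·s⁻²·A⁻²
  (3) [kg·m²·s⁻²] / [mol] = kg·m²·s⁻²·mol⁻¹
  (4) Wb = V·s = kg·m²·s⁻²·A⁻¹  ← same
Only (4) matches kg·m²·s⁻²·A⁻¹.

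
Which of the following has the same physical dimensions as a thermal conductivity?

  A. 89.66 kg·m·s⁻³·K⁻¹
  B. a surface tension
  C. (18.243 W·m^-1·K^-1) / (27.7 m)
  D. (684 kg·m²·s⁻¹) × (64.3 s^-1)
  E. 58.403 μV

Reference: [thermal conductivity] = kg·m·s⁻³·K⁻¹.
Each option:
  A. kg·m·s⁻³·K⁻¹  ← same
  B. [surface tension] = kg·s⁻²
  C. [kg·m·s⁻³·K⁻¹] / [m] = kg·s⁻³·K⁻¹
  D. [kg·m²·s⁻¹] · [s⁻¹] = kg·m²·s⁻²
  E. V = J·C⁻¹ = kg·m²·s⁻³·A⁻¹
Only A. matches kg·m·s⁻³·K⁻¹.

A.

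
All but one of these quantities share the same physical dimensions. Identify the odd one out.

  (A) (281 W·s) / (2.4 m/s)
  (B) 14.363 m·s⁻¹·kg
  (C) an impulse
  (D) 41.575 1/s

(D)

Dimensions:
  (A) [kg·m²·s⁻²] / [m·s⁻¹] = kg·m·s⁻¹
  (B) kg·m·s⁻¹
  (C) [impulse] = kg·m·s⁻¹
  (D) s⁻¹
All reduce to kg·m·s⁻¹ except (D), which is s⁻¹.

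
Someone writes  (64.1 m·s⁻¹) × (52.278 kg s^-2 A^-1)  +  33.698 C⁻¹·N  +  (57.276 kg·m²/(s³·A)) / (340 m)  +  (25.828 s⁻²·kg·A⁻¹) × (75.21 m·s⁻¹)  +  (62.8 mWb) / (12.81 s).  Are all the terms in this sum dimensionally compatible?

No

Reduce each to base SI dimensions:
  (64.1 m·s⁻¹) × (52.278 kg s^-2 A^-1):  [m·s⁻¹] · [kg·s⁻²·A⁻¹] = kg·m·s⁻³·A⁻¹
  33.698 C⁻¹·N:  N·C⁻¹ = kg·m·s⁻²·(s·A)⁻¹ = kg·m·s⁻³·A⁻¹
  (57.276 kg·m²/(s³·A)) / (340 m):  [kg·m²·s⁻³·A⁻¹] / [m] = kg·m·s⁻³·A⁻¹
  (25.828 s⁻²·kg·A⁻¹) × (75.21 m·s⁻¹):  [kg·s⁻²·A⁻¹] · [m·s⁻¹] = kg·m·s⁻³·A⁻¹
  (62.8 mWb) / (12.81 s):  [kg·m²·s⁻²·A⁻¹] / [s] = kg·m²·s⁻³·A⁻¹
The terms do not share a single dimension (kg·m²·s⁻³·A⁻¹ vs kg·m·s⁻³·A⁻¹).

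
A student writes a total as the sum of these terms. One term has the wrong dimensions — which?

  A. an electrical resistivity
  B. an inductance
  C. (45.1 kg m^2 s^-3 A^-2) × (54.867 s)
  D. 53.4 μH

A.

Expand each in SI base units:
  A. [electrical resistivity] = kg·m³·s⁻³·A⁻²
  B. [inductance] = kg·m²·s⁻²·A⁻²
  C. [kg·m²·s⁻³·A⁻²] · [s] = kg·m²·s⁻²·A⁻²
  D. H = V·s·A⁻¹ = kg·m²·s⁻²·A⁻²
All reduce to kg·m²·s⁻²·A⁻² except A., which is kg·m³·s⁻³·A⁻².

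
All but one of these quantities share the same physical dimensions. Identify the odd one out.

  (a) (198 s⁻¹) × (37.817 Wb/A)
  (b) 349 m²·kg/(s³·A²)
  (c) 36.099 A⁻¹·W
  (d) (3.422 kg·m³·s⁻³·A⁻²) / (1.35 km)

(c)

Expand each in SI base units:
  (a) [s⁻¹] · [kg·m²·s⁻²·A⁻²] = kg·m²·s⁻³·A⁻²
  (b) kg·m²·s⁻³·A⁻²
  (c) W·A⁻¹ = J·s⁻¹·A⁻¹ = kg·m²·s⁻³·A⁻¹
  (d) [kg·m³·s⁻³·A⁻²] / [m] = kg·m²·s⁻³·A⁻²
All reduce to kg·m²·s⁻³·A⁻² except (c), which is kg·m²·s⁻³·A⁻¹.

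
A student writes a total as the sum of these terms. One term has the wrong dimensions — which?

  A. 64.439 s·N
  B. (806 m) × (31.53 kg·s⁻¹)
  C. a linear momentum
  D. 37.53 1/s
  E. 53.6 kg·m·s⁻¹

In SI base units:
  A. N·s = kg·m·s⁻²·s = kg·m·s⁻¹
  B. [m] · [kg·s⁻¹] = kg·m·s⁻¹
  C. [linear momentum] = kg·m·s⁻¹
  D. s⁻¹
  E. kg·m·s⁻¹
All reduce to kg·m·s⁻¹ except D., which is s⁻¹.

D.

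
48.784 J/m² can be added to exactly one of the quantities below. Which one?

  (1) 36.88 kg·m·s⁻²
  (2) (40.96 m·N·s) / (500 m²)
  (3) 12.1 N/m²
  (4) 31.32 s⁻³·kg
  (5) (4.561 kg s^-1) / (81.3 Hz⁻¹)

Reference: J·m⁻² = N·m·m⁻² = kg·s⁻².
Each option:
  (1) kg·m·s⁻²
  (2) [kg·m²·s⁻¹] / [m²] = kg·s⁻¹
  (3) N·m⁻² = kg·m·s⁻²·m⁻² = kg·m⁻¹·s⁻²
  (4) kg·s⁻³
  (5) [kg·s⁻¹] / [s] = kg·s⁻²  ← same
Only (5) matches kg·s⁻².

(5)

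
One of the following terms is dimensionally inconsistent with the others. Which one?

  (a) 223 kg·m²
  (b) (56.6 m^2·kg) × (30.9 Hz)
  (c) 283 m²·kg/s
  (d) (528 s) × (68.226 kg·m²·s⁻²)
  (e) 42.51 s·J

Work out the base dimensions of each:
  (a) kg·m²
  (b) [kg·m²] · [s⁻¹] = kg·m²·s⁻¹
  (c) kg·m²·s⁻¹
  (d) [s] · [kg·m²·s⁻²] = kg·m²·s⁻¹
  (e) J·s = N·m·s = kg·m²·s⁻¹
All reduce to kg·m²·s⁻¹ except (a), which is kg·m².

(a)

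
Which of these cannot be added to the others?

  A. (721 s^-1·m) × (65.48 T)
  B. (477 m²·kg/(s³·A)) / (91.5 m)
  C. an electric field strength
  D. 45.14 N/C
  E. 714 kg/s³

E.

In SI base units:
  A. [m·s⁻¹] · [kg·s⁻²·A⁻¹] = kg·m·s⁻³·A⁻¹
  B. [kg·m²·s⁻³·A⁻¹] / [m] = kg·m·s⁻³·A⁻¹
  C. [electric field strength] = kg·m·s⁻³·A⁻¹
  D. N·C⁻¹ = kg·m·s⁻²·(s·A)⁻¹ = kg·m·s⁻³·A⁻¹
  E. kg·s⁻³
All reduce to kg·m·s⁻³·A⁻¹ except E., which is kg·s⁻³.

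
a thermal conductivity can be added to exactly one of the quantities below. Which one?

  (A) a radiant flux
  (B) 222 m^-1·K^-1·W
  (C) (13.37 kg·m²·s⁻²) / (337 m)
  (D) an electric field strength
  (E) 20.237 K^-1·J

Reference: [thermal conductivity] = kg·m·s⁻³·K⁻¹.
Each option:
  (A) [radiant flux] = kg·m²·s⁻³
  (B) W·m⁻¹·K⁻¹ = J·s⁻¹·m⁻¹·K⁻¹ = kg·m·s⁻³·K⁻¹  ← same
  (C) [kg·m²·s⁻²] / [m] = kg·m·s⁻²
  (D) [electric field strength] = kg·m·s⁻³·A⁻¹
  (E) J·K⁻¹ = N·m·K⁻¹ = kg·m²·s⁻²·K⁻¹
Only (B) matches kg·m·s⁻³·K⁻¹.

(B)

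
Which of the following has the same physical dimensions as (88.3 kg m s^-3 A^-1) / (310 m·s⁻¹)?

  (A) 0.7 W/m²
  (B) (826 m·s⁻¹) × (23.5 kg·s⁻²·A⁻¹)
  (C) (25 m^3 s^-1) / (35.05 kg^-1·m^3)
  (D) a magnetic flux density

Reference: [kg·m·s⁻³·A⁻¹] / [m·s⁻¹] = kg·s⁻²·A⁻¹.
Each option:
  (A) W·m⁻² = J·s⁻¹·m⁻² = kg·s⁻³
  (B) [m·s⁻¹] · [kg·s⁻²·A⁻¹] = kg·m·s⁻³·A⁻¹
  (C) [m³·s⁻¹] / [kg⁻¹·m³] = kg·s⁻¹
  (D) [magnetic flux density] = kg·s⁻²·A⁻¹  ← same
Only (D) matches kg·s⁻²·A⁻¹.

(D)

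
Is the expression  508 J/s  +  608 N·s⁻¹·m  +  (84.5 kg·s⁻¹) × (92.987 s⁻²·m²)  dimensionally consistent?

Work out the base dimensions of each:
  508 J/s:  J·s⁻¹ = N·m·s⁻¹ = kg·m²·s⁻³
  608 N·s⁻¹·m:  N·m·s⁻¹ = kg·m·s⁻²·m·s⁻¹ = kg·m²·s⁻³
  (84.5 kg·s⁻¹) × (92.987 s⁻²·m²):  [kg·s⁻¹] · [m²·s⁻²] = kg·m²·s⁻³
Every term reduces to kg·m²·s⁻³.

Yes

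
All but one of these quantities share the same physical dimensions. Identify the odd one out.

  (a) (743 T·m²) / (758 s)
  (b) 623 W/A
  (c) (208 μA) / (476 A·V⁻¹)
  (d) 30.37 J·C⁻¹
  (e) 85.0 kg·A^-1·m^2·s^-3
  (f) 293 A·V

Work out the base dimensions of each:
  (a) [kg·m²·s⁻²·A⁻¹] / [s] = kg·m²·s⁻³·A⁻¹
  (b) W·A⁻¹ = J·s⁻¹·A⁻¹ = kg·m²·s⁻³·A⁻¹
  (c) [A] / [kg⁻¹·m⁻²·s³·A²] = kg·m²·s⁻³·A⁻¹
  (d) J·C⁻¹ = N·m·(s·A)⁻¹ = kg·m²·s⁻³·A⁻¹
  (e) kg·m²·s⁻³·A⁻¹
  (f) V·A = J·C⁻¹·A = kg·m²·s⁻³
All reduce to kg·m²·s⁻³·A⁻¹ except (f), which is kg·m²·s⁻³.

(f)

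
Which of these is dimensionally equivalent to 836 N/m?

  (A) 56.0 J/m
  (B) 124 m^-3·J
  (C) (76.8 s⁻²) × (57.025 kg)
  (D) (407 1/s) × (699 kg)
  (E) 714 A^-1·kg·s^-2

Reference: N·m⁻¹ = kg·m·s⁻²·m⁻¹ = kg·s⁻².
Each option:
  (A) J·m⁻¹ = N·m·m⁻¹ = kg·m·s⁻²
  (B) J·m⁻³ = N·m·m⁻³ = kg·m⁻¹·s⁻²
  (C) [s⁻²] · [kg] = kg·s⁻²  ← same
  (D) [s⁻¹] · [kg] = kg·s⁻¹
  (E) kg·s⁻²·A⁻¹
Only (C) matches kg·s⁻².

(C)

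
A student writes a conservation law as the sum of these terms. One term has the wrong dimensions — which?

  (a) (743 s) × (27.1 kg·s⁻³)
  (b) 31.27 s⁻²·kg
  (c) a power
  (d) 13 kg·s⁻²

Expand each in SI base units:
  (a) [s] · [kg·s⁻³] = kg·s⁻²
  (b) kg·s⁻²
  (c) [power] = kg·m²·s⁻³
  (d) kg·s⁻²
All reduce to kg·s⁻² except (c), which is kg·m²·s⁻³.

(c)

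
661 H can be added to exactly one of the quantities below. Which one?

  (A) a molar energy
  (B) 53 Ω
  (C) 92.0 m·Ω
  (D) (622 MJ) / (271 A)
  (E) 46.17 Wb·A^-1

(E)

Reference: H = V·s·A⁻¹ = kg·m²·s⁻²·A⁻².
Each option:
  (A) [molar energy] = kg·m²·s⁻²·mol⁻¹
  (B) Ω = V·A⁻¹ = kg·m²·s⁻³·A⁻²
  (C) Ω·m = V·A⁻¹·m = kg·m³·s⁻³·A⁻²
  (D) [kg·m²·s⁻²] / [A] = kg·m²·s⁻²·A⁻¹
  (E) Wb·A⁻¹ = V·s·A⁻¹ = kg·m²·s⁻²·A⁻²  ← same
Only (E) matches kg·m²·s⁻²·A⁻².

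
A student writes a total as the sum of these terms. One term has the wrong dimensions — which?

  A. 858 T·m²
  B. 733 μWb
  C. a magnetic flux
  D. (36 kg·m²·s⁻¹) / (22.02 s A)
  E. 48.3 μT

Work out the base dimensions of each:
  A. T·m² = Wb·m⁻²·m² = kg·m²·s⁻²·A⁻¹
  B. Wb = V·s = kg·m²·s⁻²·A⁻¹
  C. [magnetic flux] = kg·m²·s⁻²·A⁻¹
  D. [kg·m²·s⁻¹] / [s·A] = kg·m²·s⁻²·A⁻¹
  E. T = Wb·m⁻² = kg·s⁻²·A⁻¹
All reduce to kg·m²·s⁻²·A⁻¹ except E., which is kg·s⁻²·A⁻¹.

E.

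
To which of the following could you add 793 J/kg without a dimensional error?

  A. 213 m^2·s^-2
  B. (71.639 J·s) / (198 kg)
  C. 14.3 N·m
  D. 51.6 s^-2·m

A.

Reference: J·kg⁻¹ = N·m·kg⁻¹ = m²·s⁻².
Each option:
  A. m²·s⁻²  ← same
  B. [kg·m²·s⁻¹] / [kg] = m²·s⁻¹
  C. N·m = kg·m·s⁻²·m = kg·m²·s⁻²
  D. m·s⁻²
Only A. matches m²·s⁻².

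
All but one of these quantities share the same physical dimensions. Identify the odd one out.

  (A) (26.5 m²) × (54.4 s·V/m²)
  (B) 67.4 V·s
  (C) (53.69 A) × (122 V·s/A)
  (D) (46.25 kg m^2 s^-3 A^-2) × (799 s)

Expand each in SI base units:
  (A) [m²] · [kg·s⁻²·A⁻¹] = kg·m²·s⁻²·A⁻¹
  (B) V·s = J·C⁻¹·s = kg·m²·s⁻²·A⁻¹
  (C) [A] · [kg·m²·s⁻²·A⁻²] = kg·m²·s⁻²·A⁻¹
  (D) [kg·m²·s⁻³·A⁻²] · [s] = kg·m²·s⁻²·A⁻²
All reduce to kg·m²·s⁻²·A⁻¹ except (D), which is kg·m²·s⁻²·A⁻².

(D)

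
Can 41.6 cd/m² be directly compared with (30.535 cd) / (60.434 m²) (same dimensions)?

Expand each in SI base units:
  41.6 cd/m²:  cd·m⁻² = m⁻²·cd
  (30.535 cd) / (60.434 m²):  [cd] / [m²] = m⁻²·cd
Both are m⁻²·cd, so they have the same dimensions and can be added.

Yes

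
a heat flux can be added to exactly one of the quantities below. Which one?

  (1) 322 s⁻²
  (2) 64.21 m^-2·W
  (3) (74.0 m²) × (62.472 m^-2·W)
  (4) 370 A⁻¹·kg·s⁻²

(2)

Reference: [heat flux] = kg·s⁻³.
Each option:
  (1) s⁻²
  (2) W·m⁻² = J·s⁻¹·m⁻² = kg·s⁻³  ← same
  (3) [m²] · [kg·s⁻³] = kg·m²·s⁻³
  (4) kg·s⁻²·A⁻¹
Only (2) matches kg·s⁻³.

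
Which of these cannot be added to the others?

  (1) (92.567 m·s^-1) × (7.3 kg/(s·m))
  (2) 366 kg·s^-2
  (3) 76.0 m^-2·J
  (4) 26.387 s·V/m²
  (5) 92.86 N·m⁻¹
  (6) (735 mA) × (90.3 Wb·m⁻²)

(4)

Work out the base dimensions of each:
  (1) [m·s⁻¹] · [kg·m⁻¹·s⁻¹] = kg·s⁻²
  (2) kg·s⁻²
  (3) J·m⁻² = N·m·m⁻² = kg·s⁻²
  (4) V·s·m⁻² = J·C⁻¹·s·m⁻² = kg·s⁻²·A⁻¹
  (5) N·m⁻¹ = kg·m·s⁻²·m⁻¹ = kg·s⁻²
  (6) [A] · [kg·s⁻²·A⁻¹] = kg·s⁻²
All reduce to kg·s⁻² except (4), which is kg·s⁻²·A⁻¹.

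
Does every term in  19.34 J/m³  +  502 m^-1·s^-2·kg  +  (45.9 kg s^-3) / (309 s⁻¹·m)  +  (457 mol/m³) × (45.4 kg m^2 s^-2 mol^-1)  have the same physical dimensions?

In SI base units:
  19.34 J/m³:  J·m⁻³ = N·m·m⁻³ = kg·m⁻¹·s⁻²
  502 m^-1·s^-2·kg:  kg·m⁻¹·s⁻²
  (45.9 kg s^-3) / (309 s⁻¹·m):  [kg·s⁻³] / [m·s⁻¹] = kg·m⁻¹·s⁻²
  (457 mol/m³) × (45.4 kg m^2 s^-2 mol^-1):  [m⁻³·mol] · [kg·m²·s⁻²·mol⁻¹] = kg·m⁻¹·s⁻²
Every term reduces to kg·m⁻¹·s⁻².

Yes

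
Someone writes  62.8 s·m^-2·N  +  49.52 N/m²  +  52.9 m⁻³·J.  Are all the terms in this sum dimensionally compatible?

No

Expand each in SI base units:
  62.8 s·m^-2·N:  N·s·m⁻² = kg·m·s⁻²·s·m⁻² = kg·m⁻¹·s⁻¹
  49.52 N/m²:  N·m⁻² = kg·m·s⁻²·m⁻² = kg·m⁻¹·s⁻²
  52.9 m⁻³·J:  J·m⁻³ = N·m·m⁻³ = kg·m⁻¹·s⁻²
The terms do not share a single dimension (kg·m⁻¹·s⁻² vs kg·m⁻¹·s⁻¹).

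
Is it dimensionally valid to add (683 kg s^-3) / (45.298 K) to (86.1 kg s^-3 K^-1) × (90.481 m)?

No

Reduce each to base SI dimensions:
  (683 kg s^-3) / (45.298 K):  [kg·s⁻³] / [K] = kg·s⁻³·K⁻¹
  (86.1 kg s^-3 K^-1) × (90.481 m):  [kg·s⁻³·K⁻¹] · [m] = kg·m·s⁻³·K⁻¹
kg·s⁻³·K⁻¹ ≠ kg·m·s⁻³·K⁻¹, so they cannot be added.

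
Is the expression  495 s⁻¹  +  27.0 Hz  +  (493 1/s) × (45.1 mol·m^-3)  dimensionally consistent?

No

Work out the base dimensions of each:
  495 s⁻¹:  s⁻¹
  27.0 Hz:  Hz = s⁻¹
  (493 1/s) × (45.1 mol·m^-3):  [s⁻¹] · [m⁻³·mol] = m⁻³·s⁻¹·mol
The terms do not share a single dimension (m⁻³·s⁻¹·mol vs s⁻¹).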